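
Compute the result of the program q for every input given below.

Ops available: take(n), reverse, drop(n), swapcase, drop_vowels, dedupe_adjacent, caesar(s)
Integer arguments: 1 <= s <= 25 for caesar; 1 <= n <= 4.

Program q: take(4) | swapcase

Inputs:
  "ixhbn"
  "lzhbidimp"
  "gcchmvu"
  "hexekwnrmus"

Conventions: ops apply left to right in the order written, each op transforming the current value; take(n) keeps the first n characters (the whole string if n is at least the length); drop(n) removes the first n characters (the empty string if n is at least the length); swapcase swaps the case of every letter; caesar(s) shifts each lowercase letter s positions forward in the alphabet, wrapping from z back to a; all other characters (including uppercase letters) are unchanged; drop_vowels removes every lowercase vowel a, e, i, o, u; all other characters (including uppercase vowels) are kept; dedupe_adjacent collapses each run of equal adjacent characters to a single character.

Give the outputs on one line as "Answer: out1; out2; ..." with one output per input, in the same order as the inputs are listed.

Execution, op by op:
  "ixhbn" -> "ixhb" -> "IXHB"
  "lzhbidimp" -> "lzhb" -> "LZHB"
  "gcchmvu" -> "gcch" -> "GCCH"
  "hexekwnrmus" -> "hexe" -> "HEXE"

"IXHB"; "LZHB"; "GCCH"; "HEXE"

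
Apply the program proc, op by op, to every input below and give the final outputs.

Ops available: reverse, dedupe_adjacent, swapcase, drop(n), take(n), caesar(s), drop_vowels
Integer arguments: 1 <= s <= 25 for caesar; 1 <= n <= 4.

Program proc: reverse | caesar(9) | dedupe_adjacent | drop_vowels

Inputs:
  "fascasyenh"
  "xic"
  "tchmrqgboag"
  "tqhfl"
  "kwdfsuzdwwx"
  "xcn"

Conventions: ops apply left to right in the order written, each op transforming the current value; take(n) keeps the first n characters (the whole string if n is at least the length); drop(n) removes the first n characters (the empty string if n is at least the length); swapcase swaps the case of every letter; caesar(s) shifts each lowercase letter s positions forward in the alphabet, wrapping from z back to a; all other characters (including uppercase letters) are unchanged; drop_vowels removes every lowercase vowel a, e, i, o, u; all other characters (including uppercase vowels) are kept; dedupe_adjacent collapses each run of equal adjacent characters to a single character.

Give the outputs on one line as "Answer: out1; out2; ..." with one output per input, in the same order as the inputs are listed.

"qwnhbjlbj"; "lrg"; "pjxkpzvqlc"; "qzc"; "gfmdbmft"; "wlg"

Execution, op by op:
  "fascasyenh" -> "hneysacsaf" -> "qwnhbjlbjo" -> "qwnhbjlbjo" -> "qwnhbjlbj"
  "xic" -> "cix" -> "lrg" -> "lrg" -> "lrg"
  "tchmrqgboag" -> "gaobgqrmhct" -> "pjxkpzavqlc" -> "pjxkpzavqlc" -> "pjxkpzvqlc"
  "tqhfl" -> "lfhqt" -> "uoqzc" -> "uoqzc" -> "qzc"
  "kwdfsuzdwwx" -> "xwwdzusfdwk" -> "gffmidbomft" -> "gfmidbomft" -> "gfmdbmft"
  "xcn" -> "ncx" -> "wlg" -> "wlg" -> "wlg"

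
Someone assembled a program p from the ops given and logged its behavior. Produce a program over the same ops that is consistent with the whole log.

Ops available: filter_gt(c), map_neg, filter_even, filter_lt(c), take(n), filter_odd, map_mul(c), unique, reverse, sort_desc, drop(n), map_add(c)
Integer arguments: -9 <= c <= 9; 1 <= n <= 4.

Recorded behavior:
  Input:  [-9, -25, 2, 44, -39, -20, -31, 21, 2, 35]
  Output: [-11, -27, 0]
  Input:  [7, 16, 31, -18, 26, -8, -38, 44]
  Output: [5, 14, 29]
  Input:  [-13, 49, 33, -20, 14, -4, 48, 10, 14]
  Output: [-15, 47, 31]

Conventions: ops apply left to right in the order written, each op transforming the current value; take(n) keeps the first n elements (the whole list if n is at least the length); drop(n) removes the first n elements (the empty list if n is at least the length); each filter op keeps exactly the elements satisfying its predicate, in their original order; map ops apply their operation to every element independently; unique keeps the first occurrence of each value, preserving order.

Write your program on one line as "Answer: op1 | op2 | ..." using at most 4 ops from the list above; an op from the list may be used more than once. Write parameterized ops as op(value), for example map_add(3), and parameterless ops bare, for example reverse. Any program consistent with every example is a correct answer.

unique | map_add(-2) | take(3)

Check, running the answer program on each example:
  [-9, -25, 2, 44, -39, -20, -31, 21, 2, 35] -> [-9, -25, 2, 44, -39, -20, -31, 21, 35] -> [-11, -27, 0, 42, -41, -22, -33, 19, 33] -> [-11, -27, 0]
  [7, 16, 31, -18, 26, -8, -38, 44] -> [7, 16, 31, -18, 26, -8, -38, 44] -> [5, 14, 29, -20, 24, -10, -40, 42] -> [5, 14, 29]
  [-13, 49, 33, -20, 14, -4, 48, 10, 14] -> [-13, 49, 33, -20, 14, -4, 48, 10] -> [-15, 47, 31, -22, 12, -6, 46, 8] -> [-15, 47, 31]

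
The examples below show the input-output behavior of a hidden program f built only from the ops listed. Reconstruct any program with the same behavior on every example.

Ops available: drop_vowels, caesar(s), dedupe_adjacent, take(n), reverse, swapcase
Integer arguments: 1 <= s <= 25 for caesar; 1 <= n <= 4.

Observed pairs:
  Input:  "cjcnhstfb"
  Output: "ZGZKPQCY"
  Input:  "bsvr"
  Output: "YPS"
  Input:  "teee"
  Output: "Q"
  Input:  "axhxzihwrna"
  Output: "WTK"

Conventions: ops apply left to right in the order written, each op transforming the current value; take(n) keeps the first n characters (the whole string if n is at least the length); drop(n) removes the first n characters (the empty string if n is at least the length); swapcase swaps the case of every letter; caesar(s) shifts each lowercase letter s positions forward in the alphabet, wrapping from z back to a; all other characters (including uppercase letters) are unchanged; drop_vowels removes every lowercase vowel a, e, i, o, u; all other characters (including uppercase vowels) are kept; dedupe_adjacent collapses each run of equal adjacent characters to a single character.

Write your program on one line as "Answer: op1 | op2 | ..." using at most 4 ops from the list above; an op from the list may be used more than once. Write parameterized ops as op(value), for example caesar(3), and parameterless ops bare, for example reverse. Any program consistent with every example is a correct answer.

drop_vowels | caesar(23) | drop_vowels | swapcase

Check, running the answer program on each example:
  "cjcnhstfb" -> "cjcnhstfb" -> "zgzkepqcy" -> "zgzkpqcy" -> "ZGZKPQCY"
  "bsvr" -> "bsvr" -> "ypso" -> "yps" -> "YPS"
  "teee" -> "t" -> "q" -> "q" -> "Q"
  "axhxzihwrna" -> "xhxzhwrn" -> "ueuwetok" -> "wtk" -> "WTK"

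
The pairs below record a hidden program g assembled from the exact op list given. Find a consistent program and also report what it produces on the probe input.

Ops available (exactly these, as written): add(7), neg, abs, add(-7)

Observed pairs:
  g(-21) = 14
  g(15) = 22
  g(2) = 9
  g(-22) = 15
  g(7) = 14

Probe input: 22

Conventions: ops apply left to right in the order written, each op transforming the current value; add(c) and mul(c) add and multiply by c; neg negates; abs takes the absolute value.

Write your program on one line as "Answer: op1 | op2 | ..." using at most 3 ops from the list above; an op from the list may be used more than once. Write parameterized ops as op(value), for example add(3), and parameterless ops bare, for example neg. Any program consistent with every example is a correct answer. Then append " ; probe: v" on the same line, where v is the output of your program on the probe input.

add(7) | abs ; probe: 29

Check, running the answer program on each example:
  -21 -> -14 -> 14
  15 -> 22 -> 22
  2 -> 9 -> 9
  -22 -> -15 -> 15
  7 -> 14 -> 14
  probe: 22 -> 29 -> 29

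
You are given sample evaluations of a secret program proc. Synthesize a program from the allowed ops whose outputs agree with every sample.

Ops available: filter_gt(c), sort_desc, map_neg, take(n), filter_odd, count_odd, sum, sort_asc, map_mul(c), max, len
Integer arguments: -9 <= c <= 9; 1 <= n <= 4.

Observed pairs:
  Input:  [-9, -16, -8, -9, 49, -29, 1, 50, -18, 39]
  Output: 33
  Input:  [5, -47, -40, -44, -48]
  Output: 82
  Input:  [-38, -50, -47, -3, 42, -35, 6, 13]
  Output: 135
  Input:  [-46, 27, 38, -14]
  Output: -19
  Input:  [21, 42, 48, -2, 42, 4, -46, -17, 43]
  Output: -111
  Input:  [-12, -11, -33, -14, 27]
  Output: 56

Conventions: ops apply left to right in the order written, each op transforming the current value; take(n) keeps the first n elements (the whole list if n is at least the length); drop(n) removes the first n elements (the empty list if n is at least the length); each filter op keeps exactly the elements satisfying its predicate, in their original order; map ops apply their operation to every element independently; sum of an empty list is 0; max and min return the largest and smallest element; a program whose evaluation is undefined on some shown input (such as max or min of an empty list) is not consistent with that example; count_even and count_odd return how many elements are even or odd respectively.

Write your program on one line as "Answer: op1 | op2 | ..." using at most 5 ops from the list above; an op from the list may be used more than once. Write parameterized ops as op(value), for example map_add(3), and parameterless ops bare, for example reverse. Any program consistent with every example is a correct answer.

take(3) | sort_desc | map_neg | sum

Check, running the answer program on each example:
  [-9, -16, -8, -9, 49, -29, 1, 50, -18, 39] -> [-9, -16, -8] -> [-8, -9, -16] -> [8, 9, 16] -> 33
  [5, -47, -40, -44, -48] -> [5, -47, -40] -> [5, -40, -47] -> [-5, 40, 47] -> 82
  [-38, -50, -47, -3, 42, -35, 6, 13] -> [-38, -50, -47] -> [-38, -47, -50] -> [38, 47, 50] -> 135
  [-46, 27, 38, -14] -> [-46, 27, 38] -> [38, 27, -46] -> [-38, -27, 46] -> -19
  [21, 42, 48, -2, 42, 4, -46, -17, 43] -> [21, 42, 48] -> [48, 42, 21] -> [-48, -42, -21] -> -111
  [-12, -11, -33, -14, 27] -> [-12, -11, -33] -> [-11, -12, -33] -> [11, 12, 33] -> 56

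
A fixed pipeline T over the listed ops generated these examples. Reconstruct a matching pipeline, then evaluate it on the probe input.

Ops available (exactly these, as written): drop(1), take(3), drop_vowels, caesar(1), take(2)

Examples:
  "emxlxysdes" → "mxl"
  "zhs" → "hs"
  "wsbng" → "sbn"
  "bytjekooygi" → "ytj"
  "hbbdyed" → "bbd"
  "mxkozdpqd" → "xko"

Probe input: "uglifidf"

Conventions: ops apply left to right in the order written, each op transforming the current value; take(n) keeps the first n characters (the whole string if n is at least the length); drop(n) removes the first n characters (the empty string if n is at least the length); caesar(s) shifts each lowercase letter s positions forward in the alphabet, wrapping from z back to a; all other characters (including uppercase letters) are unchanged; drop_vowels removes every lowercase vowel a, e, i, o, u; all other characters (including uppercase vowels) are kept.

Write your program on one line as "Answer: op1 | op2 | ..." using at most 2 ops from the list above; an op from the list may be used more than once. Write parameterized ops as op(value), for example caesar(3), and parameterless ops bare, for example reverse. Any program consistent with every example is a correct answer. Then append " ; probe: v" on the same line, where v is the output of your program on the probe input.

drop(1) | take(3) ; probe: "gli"

Check, running the answer program on each example:
  "emxlxysdes" -> "mxlxysdes" -> "mxl"
  "zhs" -> "hs" -> "hs"
  "wsbng" -> "sbng" -> "sbn"
  "bytjekooygi" -> "ytjekooygi" -> "ytj"
  "hbbdyed" -> "bbdyed" -> "bbd"
  "mxkozdpqd" -> "xkozdpqd" -> "xko"
  probe: "uglifidf" -> "glifidf" -> "gli"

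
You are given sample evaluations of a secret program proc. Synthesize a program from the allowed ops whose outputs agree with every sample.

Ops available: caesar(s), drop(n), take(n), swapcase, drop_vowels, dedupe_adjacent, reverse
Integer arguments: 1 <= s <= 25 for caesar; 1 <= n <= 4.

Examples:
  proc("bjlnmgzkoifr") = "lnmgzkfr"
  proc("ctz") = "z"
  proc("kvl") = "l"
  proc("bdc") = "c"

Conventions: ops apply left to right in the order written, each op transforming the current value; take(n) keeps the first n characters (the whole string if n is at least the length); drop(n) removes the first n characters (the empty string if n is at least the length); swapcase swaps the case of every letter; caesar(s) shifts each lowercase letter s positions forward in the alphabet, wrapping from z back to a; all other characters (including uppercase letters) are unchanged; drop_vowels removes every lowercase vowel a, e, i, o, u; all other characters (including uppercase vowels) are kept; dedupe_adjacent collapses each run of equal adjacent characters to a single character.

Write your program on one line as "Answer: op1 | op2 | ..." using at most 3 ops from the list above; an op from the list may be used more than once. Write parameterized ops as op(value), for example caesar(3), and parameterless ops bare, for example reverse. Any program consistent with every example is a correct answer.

drop_vowels | drop(2)

Check, running the answer program on each example:
  "bjlnmgzkoifr" -> "bjlnmgzkfr" -> "lnmgzkfr"
  "ctz" -> "ctz" -> "z"
  "kvl" -> "kvl" -> "l"
  "bdc" -> "bdc" -> "c"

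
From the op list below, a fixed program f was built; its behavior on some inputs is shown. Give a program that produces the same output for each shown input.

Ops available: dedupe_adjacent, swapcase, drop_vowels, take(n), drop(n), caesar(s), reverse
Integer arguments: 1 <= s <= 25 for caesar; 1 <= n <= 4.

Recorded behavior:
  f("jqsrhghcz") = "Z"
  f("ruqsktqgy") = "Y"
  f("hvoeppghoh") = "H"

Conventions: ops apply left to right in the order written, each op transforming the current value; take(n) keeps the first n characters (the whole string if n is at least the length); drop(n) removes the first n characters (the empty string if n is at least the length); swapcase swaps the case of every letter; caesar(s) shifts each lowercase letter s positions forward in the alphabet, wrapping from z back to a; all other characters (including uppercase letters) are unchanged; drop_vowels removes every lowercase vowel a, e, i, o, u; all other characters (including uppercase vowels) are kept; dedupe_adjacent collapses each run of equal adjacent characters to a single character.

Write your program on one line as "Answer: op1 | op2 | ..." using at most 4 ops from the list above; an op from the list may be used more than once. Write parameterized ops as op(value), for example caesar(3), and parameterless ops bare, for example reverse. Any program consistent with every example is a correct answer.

swapcase | reverse | take(3) | take(1)

Check, running the answer program on each example:
  "jqsrhghcz" -> "JQSRHGHCZ" -> "ZCHGHRSQJ" -> "ZCH" -> "Z"
  "ruqsktqgy" -> "RUQSKTQGY" -> "YGQTKSQUR" -> "YGQ" -> "Y"
  "hvoeppghoh" -> "HVOEPPGHOH" -> "HOHGPPEOVH" -> "HOH" -> "H"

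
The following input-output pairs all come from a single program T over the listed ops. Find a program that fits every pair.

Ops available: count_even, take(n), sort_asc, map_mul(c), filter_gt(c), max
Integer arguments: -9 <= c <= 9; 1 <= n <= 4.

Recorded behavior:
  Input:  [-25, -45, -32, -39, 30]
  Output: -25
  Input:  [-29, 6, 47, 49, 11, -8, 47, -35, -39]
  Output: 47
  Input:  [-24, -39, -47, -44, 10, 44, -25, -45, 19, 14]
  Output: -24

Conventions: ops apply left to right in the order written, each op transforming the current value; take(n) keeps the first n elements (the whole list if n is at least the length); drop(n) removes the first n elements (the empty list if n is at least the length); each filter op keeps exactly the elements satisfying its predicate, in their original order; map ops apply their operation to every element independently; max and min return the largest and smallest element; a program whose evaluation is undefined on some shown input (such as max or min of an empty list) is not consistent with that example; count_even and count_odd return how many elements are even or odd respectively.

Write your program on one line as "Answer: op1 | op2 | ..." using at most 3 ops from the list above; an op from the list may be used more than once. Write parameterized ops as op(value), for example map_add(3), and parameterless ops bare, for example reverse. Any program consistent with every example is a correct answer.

take(3) | max

Check, running the answer program on each example:
  [-25, -45, -32, -39, 30] -> [-25, -45, -32] -> -25
  [-29, 6, 47, 49, 11, -8, 47, -35, -39] -> [-29, 6, 47] -> 47
  [-24, -39, -47, -44, 10, 44, -25, -45, 19, 14] -> [-24, -39, -47] -> -24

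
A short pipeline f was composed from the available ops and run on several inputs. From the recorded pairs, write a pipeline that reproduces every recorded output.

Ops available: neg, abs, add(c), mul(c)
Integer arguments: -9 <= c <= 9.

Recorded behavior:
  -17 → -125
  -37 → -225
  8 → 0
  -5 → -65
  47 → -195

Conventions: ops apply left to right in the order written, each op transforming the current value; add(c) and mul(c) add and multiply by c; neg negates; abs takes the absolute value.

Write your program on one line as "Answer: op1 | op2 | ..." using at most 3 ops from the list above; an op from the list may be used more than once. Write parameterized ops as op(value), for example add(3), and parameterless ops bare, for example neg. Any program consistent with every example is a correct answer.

add(-8) | abs | mul(-5)

Check, running the answer program on each example:
  -17 -> -25 -> 25 -> -125
  -37 -> -45 -> 45 -> -225
  8 -> 0 -> 0 -> 0
  -5 -> -13 -> 13 -> -65
  47 -> 39 -> 39 -> -195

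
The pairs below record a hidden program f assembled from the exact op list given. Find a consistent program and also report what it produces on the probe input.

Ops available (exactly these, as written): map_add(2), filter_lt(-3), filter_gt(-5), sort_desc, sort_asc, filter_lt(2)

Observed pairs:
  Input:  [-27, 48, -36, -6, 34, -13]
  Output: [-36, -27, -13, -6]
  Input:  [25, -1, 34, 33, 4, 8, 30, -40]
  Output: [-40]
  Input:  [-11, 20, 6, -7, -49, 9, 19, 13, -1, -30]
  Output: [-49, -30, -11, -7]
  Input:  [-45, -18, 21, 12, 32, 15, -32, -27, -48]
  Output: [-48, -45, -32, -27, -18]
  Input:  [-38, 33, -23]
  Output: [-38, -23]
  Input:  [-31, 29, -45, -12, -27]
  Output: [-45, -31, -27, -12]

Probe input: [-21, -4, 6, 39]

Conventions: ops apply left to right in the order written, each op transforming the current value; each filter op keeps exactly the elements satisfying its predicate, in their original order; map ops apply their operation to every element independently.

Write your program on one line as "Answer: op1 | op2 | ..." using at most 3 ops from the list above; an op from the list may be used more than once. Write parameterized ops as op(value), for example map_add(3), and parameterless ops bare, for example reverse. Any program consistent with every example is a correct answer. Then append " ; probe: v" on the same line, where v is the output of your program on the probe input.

sort_asc | filter_lt(2) | filter_lt(-3) ; probe: [-21, -4]

Check, running the answer program on each example:
  [-27, 48, -36, -6, 34, -13] -> [-36, -27, -13, -6, 34, 48] -> [-36, -27, -13, -6] -> [-36, -27, -13, -6]
  [25, -1, 34, 33, 4, 8, 30, -40] -> [-40, -1, 4, 8, 25, 30, 33, 34] -> [-40, -1] -> [-40]
  [-11, 20, 6, -7, -49, 9, 19, 13, -1, -30] -> [-49, -30, -11, -7, -1, 6, 9, 13, 19, 20] -> [-49, -30, -11, -7, -1] -> [-49, -30, -11, -7]
  [-45, -18, 21, 12, 32, 15, -32, -27, -48] -> [-48, -45, -32, -27, -18, 12, 15, 21, 32] -> [-48, -45, -32, -27, -18] -> [-48, -45, -32, -27, -18]
  [-38, 33, -23] -> [-38, -23, 33] -> [-38, -23] -> [-38, -23]
  [-31, 29, -45, -12, -27] -> [-45, -31, -27, -12, 29] -> [-45, -31, -27, -12] -> [-45, -31, -27, -12]
  probe: [-21, -4, 6, 39] -> [-21, -4, 6, 39] -> [-21, -4] -> [-21, -4]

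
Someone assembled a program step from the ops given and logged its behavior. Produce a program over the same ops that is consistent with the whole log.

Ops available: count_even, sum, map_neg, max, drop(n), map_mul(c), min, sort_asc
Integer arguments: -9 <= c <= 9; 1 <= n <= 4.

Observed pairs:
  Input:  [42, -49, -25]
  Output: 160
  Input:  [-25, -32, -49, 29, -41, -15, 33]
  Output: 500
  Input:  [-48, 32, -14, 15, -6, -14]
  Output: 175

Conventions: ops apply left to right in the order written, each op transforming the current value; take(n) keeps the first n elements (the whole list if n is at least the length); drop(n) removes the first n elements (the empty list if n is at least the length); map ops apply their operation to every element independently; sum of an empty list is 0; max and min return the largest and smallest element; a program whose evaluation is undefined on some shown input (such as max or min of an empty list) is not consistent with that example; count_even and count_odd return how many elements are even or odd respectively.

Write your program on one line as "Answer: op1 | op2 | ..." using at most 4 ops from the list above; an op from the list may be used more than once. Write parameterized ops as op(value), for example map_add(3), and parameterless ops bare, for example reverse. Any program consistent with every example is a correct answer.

map_neg | map_mul(-5) | map_neg | sum

Check, running the answer program on each example:
  [42, -49, -25] -> [-42, 49, 25] -> [210, -245, -125] -> [-210, 245, 125] -> 160
  [-25, -32, -49, 29, -41, -15, 33] -> [25, 32, 49, -29, 41, 15, -33] -> [-125, -160, -245, 145, -205, -75, 165] -> [125, 160, 245, -145, 205, 75, -165] -> 500
  [-48, 32, -14, 15, -6, -14] -> [48, -32, 14, -15, 6, 14] -> [-240, 160, -70, 75, -30, -70] -> [240, -160, 70, -75, 30, 70] -> 175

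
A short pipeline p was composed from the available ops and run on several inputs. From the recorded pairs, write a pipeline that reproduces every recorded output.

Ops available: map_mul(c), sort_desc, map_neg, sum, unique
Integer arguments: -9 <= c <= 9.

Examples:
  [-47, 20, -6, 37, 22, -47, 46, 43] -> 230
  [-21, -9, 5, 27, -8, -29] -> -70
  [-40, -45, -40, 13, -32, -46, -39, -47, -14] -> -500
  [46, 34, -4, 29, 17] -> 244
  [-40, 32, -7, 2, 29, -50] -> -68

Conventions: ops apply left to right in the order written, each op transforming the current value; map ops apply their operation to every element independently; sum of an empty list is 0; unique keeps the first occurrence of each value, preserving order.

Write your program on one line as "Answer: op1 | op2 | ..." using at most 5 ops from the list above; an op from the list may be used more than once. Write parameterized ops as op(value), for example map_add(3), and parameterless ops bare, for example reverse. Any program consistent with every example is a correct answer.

unique | map_mul(-2) | map_neg | sort_desc | sum

Check, running the answer program on each example:
  [-47, 20, -6, 37, 22, -47, 46, 43] -> [-47, 20, -6, 37, 22, 46, 43] -> [94, -40, 12, -74, -44, -92, -86] -> [-94, 40, -12, 74, 44, 92, 86] -> [92, 86, 74, 44, 40, -12, -94] -> 230
  [-21, -9, 5, 27, -8, -29] -> [-21, -9, 5, 27, -8, -29] -> [42, 18, -10, -54, 16, 58] -> [-42, -18, 10, 54, -16, -58] -> [54, 10, -16, -18, -42, -58] -> -70
  [-40, -45, -40, 13, -32, -46, -39, -47, -14] -> [-40, -45, 13, -32, -46, -39, -47, -14] -> [80, 90, -26, 64, 92, 78, 94, 28] -> [-80, -90, 26, -64, -92, -78, -94, -28] -> [26, -28, -64, -78, -80, -90, -92, -94] -> -500
  [46, 34, -4, 29, 17] -> [46, 34, -4, 29, 17] -> [-92, -68, 8, -58, -34] -> [92, 68, -8, 58, 34] -> [92, 68, 58, 34, -8] -> 244
  [-40, 32, -7, 2, 29, -50] -> [-40, 32, -7, 2, 29, -50] -> [80, -64, 14, -4, -58, 100] -> [-80, 64, -14, 4, 58, -100] -> [64, 58, 4, -14, -80, -100] -> -68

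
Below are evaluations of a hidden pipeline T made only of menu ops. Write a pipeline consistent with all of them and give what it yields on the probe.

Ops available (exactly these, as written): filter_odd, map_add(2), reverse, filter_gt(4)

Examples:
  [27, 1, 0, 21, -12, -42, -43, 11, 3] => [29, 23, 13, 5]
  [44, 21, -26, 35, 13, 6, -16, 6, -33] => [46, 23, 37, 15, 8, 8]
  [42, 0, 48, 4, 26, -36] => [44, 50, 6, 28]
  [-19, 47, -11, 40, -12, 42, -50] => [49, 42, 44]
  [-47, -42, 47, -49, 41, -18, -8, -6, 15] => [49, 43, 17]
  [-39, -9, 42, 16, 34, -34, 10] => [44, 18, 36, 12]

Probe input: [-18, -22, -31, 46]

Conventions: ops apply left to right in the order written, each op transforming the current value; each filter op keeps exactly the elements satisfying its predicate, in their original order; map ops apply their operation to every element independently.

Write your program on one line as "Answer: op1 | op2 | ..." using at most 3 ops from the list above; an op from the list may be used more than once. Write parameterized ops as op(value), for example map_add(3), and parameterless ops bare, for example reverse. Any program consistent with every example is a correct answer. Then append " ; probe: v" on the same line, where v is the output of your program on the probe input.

map_add(2) | filter_gt(4) ; probe: [48]

Check, running the answer program on each example:
  [27, 1, 0, 21, -12, -42, -43, 11, 3] -> [29, 3, 2, 23, -10, -40, -41, 13, 5] -> [29, 23, 13, 5]
  [44, 21, -26, 35, 13, 6, -16, 6, -33] -> [46, 23, -24, 37, 15, 8, -14, 8, -31] -> [46, 23, 37, 15, 8, 8]
  [42, 0, 48, 4, 26, -36] -> [44, 2, 50, 6, 28, -34] -> [44, 50, 6, 28]
  [-19, 47, -11, 40, -12, 42, -50] -> [-17, 49, -9, 42, -10, 44, -48] -> [49, 42, 44]
  [-47, -42, 47, -49, 41, -18, -8, -6, 15] -> [-45, -40, 49, -47, 43, -16, -6, -4, 17] -> [49, 43, 17]
  [-39, -9, 42, 16, 34, -34, 10] -> [-37, -7, 44, 18, 36, -32, 12] -> [44, 18, 36, 12]
  probe: [-18, -22, -31, 46] -> [-16, -20, -29, 48] -> [48]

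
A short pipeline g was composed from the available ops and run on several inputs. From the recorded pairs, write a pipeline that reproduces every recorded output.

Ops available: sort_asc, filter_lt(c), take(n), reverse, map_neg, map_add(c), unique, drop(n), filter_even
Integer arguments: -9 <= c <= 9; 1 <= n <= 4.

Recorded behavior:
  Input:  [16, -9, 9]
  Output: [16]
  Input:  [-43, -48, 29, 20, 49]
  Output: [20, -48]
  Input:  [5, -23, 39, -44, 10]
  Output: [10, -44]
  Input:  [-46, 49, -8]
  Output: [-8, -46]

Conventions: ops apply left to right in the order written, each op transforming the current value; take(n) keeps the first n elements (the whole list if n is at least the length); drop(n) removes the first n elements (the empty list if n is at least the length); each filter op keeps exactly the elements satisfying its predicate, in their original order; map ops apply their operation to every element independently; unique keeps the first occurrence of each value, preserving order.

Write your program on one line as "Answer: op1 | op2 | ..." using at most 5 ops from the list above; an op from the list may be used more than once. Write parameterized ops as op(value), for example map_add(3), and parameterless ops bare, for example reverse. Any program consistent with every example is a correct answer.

map_neg | sort_asc | map_neg | filter_even

Check, running the answer program on each example:
  [16, -9, 9] -> [-16, 9, -9] -> [-16, -9, 9] -> [16, 9, -9] -> [16]
  [-43, -48, 29, 20, 49] -> [43, 48, -29, -20, -49] -> [-49, -29, -20, 43, 48] -> [49, 29, 20, -43, -48] -> [20, -48]
  [5, -23, 39, -44, 10] -> [-5, 23, -39, 44, -10] -> [-39, -10, -5, 23, 44] -> [39, 10, 5, -23, -44] -> [10, -44]
  [-46, 49, -8] -> [46, -49, 8] -> [-49, 8, 46] -> [49, -8, -46] -> [-8, -46]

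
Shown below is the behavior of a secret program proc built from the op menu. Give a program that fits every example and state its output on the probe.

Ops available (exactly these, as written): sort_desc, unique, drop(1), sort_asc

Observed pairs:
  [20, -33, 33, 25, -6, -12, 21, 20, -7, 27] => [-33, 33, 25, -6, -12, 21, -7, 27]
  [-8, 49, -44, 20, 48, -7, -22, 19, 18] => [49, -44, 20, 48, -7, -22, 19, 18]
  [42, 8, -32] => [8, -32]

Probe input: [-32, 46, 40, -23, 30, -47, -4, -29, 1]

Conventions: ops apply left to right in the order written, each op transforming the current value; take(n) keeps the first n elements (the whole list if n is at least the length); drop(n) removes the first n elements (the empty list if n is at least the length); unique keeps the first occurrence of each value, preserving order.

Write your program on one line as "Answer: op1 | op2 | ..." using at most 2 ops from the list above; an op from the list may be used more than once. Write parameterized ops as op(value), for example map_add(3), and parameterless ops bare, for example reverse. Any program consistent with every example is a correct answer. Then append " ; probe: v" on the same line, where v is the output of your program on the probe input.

unique | drop(1) ; probe: [46, 40, -23, 30, -47, -4, -29, 1]

Check, running the answer program on each example:
  [20, -33, 33, 25, -6, -12, 21, 20, -7, 27] -> [20, -33, 33, 25, -6, -12, 21, -7, 27] -> [-33, 33, 25, -6, -12, 21, -7, 27]
  [-8, 49, -44, 20, 48, -7, -22, 19, 18] -> [-8, 49, -44, 20, 48, -7, -22, 19, 18] -> [49, -44, 20, 48, -7, -22, 19, 18]
  [42, 8, -32] -> [42, 8, -32] -> [8, -32]
  probe: [-32, 46, 40, -23, 30, -47, -4, -29, 1] -> [-32, 46, 40, -23, 30, -47, -4, -29, 1] -> [46, 40, -23, 30, -47, -4, -29, 1]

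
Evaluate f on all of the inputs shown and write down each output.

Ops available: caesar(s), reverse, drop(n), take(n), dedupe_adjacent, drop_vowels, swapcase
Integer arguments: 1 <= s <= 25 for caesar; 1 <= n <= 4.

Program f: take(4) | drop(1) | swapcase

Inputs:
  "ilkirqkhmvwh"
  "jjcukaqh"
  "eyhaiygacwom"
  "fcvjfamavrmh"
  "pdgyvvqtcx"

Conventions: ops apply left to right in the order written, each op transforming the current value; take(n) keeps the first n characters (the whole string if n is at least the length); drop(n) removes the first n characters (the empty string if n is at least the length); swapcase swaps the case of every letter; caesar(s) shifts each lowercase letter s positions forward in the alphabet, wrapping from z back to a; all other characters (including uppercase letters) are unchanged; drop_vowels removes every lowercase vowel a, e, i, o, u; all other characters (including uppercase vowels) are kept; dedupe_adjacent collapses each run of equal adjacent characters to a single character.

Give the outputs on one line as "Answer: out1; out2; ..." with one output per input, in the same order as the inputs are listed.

Execution, op by op:
  "ilkirqkhmvwh" -> "ilki" -> "lki" -> "LKI"
  "jjcukaqh" -> "jjcu" -> "jcu" -> "JCU"
  "eyhaiygacwom" -> "eyha" -> "yha" -> "YHA"
  "fcvjfamavrmh" -> "fcvj" -> "cvj" -> "CVJ"
  "pdgyvvqtcx" -> "pdgy" -> "dgy" -> "DGY"

"LKI"; "JCU"; "YHA"; "CVJ"; "DGY"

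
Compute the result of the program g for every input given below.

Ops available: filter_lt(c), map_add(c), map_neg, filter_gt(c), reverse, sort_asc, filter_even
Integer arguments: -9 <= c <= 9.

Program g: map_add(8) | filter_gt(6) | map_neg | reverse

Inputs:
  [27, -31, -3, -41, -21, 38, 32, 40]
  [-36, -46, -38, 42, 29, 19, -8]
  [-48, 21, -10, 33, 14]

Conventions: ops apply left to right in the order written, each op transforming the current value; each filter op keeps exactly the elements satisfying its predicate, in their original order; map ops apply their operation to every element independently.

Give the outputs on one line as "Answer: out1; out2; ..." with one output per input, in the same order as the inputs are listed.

Execution, op by op:
  [27, -31, -3, -41, -21, 38, 32, 40] -> [35, -23, 5, -33, -13, 46, 40, 48] -> [35, 46, 40, 48] -> [-35, -46, -40, -48] -> [-48, -40, -46, -35]
  [-36, -46, -38, 42, 29, 19, -8] -> [-28, -38, -30, 50, 37, 27, 0] -> [50, 37, 27] -> [-50, -37, -27] -> [-27, -37, -50]
  [-48, 21, -10, 33, 14] -> [-40, 29, -2, 41, 22] -> [29, 41, 22] -> [-29, -41, -22] -> [-22, -41, -29]

[-48, -40, -46, -35]; [-27, -37, -50]; [-22, -41, -29]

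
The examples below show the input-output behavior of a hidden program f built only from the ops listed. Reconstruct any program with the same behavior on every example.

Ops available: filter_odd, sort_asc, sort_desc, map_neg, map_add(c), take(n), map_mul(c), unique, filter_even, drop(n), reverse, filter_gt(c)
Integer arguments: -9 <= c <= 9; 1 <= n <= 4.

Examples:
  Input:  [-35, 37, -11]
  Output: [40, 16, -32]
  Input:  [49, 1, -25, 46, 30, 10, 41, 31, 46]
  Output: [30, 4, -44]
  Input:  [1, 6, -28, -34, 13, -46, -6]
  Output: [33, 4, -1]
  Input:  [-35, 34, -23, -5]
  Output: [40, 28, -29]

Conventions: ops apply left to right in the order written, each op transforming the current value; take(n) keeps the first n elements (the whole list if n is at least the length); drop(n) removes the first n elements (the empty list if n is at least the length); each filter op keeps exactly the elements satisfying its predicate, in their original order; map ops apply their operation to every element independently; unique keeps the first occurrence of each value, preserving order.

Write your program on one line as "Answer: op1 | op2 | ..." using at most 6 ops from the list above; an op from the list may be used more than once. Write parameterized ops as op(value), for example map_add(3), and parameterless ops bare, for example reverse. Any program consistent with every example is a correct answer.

map_add(-5) | take(3) | map_neg | sort_asc | sort_desc

Check, running the answer program on each example:
  [-35, 37, -11] -> [-40, 32, -16] -> [-40, 32, -16] -> [40, -32, 16] -> [-32, 16, 40] -> [40, 16, -32]
  [49, 1, -25, 46, 30, 10, 41, 31, 46] -> [44, -4, -30, 41, 25, 5, 36, 26, 41] -> [44, -4, -30] -> [-44, 4, 30] -> [-44, 4, 30] -> [30, 4, -44]
  [1, 6, -28, -34, 13, -46, -6] -> [-4, 1, -33, -39, 8, -51, -11] -> [-4, 1, -33] -> [4, -1, 33] -> [-1, 4, 33] -> [33, 4, -1]
  [-35, 34, -23, -5] -> [-40, 29, -28, -10] -> [-40, 29, -28] -> [40, -29, 28] -> [-29, 28, 40] -> [40, 28, -29]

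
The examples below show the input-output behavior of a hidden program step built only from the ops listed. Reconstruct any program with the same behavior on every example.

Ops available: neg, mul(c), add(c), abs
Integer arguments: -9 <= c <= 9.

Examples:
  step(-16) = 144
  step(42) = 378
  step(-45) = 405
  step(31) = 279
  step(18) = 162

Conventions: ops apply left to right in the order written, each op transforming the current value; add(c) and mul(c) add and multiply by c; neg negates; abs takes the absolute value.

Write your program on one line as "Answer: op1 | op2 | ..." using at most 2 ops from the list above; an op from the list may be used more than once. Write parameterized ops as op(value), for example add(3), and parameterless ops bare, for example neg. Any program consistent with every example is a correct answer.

mul(-9) | abs

Check, running the answer program on each example:
  -16 -> 144 -> 144
  42 -> -378 -> 378
  -45 -> 405 -> 405
  31 -> -279 -> 279
  18 -> -162 -> 162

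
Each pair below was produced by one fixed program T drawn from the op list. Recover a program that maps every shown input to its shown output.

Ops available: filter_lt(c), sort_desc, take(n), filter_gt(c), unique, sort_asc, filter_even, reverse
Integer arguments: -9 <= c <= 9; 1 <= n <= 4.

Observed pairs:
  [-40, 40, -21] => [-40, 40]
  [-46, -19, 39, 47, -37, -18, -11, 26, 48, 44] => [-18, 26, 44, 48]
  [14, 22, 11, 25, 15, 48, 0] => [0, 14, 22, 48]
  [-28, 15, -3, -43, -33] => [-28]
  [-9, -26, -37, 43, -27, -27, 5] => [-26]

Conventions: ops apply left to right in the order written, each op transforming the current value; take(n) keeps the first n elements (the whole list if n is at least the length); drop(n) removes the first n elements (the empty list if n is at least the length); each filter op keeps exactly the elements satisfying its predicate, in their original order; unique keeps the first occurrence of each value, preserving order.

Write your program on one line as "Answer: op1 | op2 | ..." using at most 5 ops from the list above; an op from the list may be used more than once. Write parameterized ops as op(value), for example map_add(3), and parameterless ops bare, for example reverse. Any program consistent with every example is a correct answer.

filter_even | sort_desc | take(4) | reverse

Check, running the answer program on each example:
  [-40, 40, -21] -> [-40, 40] -> [40, -40] -> [40, -40] -> [-40, 40]
  [-46, -19, 39, 47, -37, -18, -11, 26, 48, 44] -> [-46, -18, 26, 48, 44] -> [48, 44, 26, -18, -46] -> [48, 44, 26, -18] -> [-18, 26, 44, 48]
  [14, 22, 11, 25, 15, 48, 0] -> [14, 22, 48, 0] -> [48, 22, 14, 0] -> [48, 22, 14, 0] -> [0, 14, 22, 48]
  [-28, 15, -3, -43, -33] -> [-28] -> [-28] -> [-28] -> [-28]
  [-9, -26, -37, 43, -27, -27, 5] -> [-26] -> [-26] -> [-26] -> [-26]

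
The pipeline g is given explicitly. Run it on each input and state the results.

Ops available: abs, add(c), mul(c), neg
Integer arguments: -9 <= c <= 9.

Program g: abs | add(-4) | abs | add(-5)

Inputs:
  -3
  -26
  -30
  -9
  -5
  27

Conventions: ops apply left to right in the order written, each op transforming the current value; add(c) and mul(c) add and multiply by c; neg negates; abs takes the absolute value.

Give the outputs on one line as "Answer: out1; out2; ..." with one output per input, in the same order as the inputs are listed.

Execution, op by op:
  -3 -> 3 -> -1 -> 1 -> -4
  -26 -> 26 -> 22 -> 22 -> 17
  -30 -> 30 -> 26 -> 26 -> 21
  -9 -> 9 -> 5 -> 5 -> 0
  -5 -> 5 -> 1 -> 1 -> -4
  27 -> 27 -> 23 -> 23 -> 18

-4; 17; 21; 0; -4; 18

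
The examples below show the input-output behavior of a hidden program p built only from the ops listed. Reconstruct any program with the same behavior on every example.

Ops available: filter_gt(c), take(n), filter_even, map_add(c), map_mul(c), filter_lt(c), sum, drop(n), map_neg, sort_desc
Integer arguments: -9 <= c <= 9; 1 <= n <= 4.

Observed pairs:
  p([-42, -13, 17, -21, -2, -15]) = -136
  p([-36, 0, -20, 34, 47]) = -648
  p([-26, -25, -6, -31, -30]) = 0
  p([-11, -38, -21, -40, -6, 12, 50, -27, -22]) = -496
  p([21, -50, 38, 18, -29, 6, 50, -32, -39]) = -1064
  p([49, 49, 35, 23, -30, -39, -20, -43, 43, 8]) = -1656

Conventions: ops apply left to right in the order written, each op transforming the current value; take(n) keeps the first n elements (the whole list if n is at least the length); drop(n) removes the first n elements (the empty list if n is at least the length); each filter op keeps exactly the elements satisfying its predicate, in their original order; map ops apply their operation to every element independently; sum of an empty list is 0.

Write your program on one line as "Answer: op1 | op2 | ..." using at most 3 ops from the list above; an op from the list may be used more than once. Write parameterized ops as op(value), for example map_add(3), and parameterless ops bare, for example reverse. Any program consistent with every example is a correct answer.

map_mul(-8) | filter_lt(1) | sum

Check, running the answer program on each example:
  [-42, -13, 17, -21, -2, -15] -> [336, 104, -136, 168, 16, 120] -> [-136] -> -136
  [-36, 0, -20, 34, 47] -> [288, 0, 160, -272, -376] -> [0, -272, -376] -> -648
  [-26, -25, -6, -31, -30] -> [208, 200, 48, 248, 240] -> [] -> 0
  [-11, -38, -21, -40, -6, 12, 50, -27, -22] -> [88, 304, 168, 320, 48, -96, -400, 216, 176] -> [-96, -400] -> -496
  [21, -50, 38, 18, -29, 6, 50, -32, -39] -> [-168, 400, -304, -144, 232, -48, -400, 256, 312] -> [-168, -304, -144, -48, -400] -> -1064
  [49, 49, 35, 23, -30, -39, -20, -43, 43, 8] -> [-392, -392, -280, -184, 240, 312, 160, 344, -344, -64] -> [-392, -392, -280, -184, -344, -64] -> -1656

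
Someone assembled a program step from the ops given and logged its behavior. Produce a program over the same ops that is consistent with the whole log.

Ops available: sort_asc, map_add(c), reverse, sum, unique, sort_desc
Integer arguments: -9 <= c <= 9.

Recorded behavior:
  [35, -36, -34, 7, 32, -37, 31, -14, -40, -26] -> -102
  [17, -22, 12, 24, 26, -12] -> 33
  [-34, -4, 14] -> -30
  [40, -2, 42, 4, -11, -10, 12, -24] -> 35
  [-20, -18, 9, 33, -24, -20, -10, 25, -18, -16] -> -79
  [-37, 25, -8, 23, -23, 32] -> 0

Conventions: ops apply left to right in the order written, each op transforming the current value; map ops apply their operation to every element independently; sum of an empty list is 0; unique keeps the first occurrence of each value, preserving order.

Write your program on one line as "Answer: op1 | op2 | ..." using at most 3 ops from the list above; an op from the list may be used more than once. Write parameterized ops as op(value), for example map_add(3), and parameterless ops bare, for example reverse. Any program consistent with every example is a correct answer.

map_add(-2) | sort_desc | sum

Check, running the answer program on each example:
  [35, -36, -34, 7, 32, -37, 31, -14, -40, -26] -> [33, -38, -36, 5, 30, -39, 29, -16, -42, -28] -> [33, 30, 29, 5, -16, -28, -36, -38, -39, -42] -> -102
  [17, -22, 12, 24, 26, -12] -> [15, -24, 10, 22, 24, -14] -> [24, 22, 15, 10, -14, -24] -> 33
  [-34, -4, 14] -> [-36, -6, 12] -> [12, -6, -36] -> -30
  [40, -2, 42, 4, -11, -10, 12, -24] -> [38, -4, 40, 2, -13, -12, 10, -26] -> [40, 38, 10, 2, -4, -12, -13, -26] -> 35
  [-20, -18, 9, 33, -24, -20, -10, 25, -18, -16] -> [-22, -20, 7, 31, -26, -22, -12, 23, -20, -18] -> [31, 23, 7, -12, -18, -20, -20, -22, -22, -26] -> -79
  [-37, 25, -8, 23, -23, 32] -> [-39, 23, -10, 21, -25, 30] -> [30, 23, 21, -10, -25, -39] -> 0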